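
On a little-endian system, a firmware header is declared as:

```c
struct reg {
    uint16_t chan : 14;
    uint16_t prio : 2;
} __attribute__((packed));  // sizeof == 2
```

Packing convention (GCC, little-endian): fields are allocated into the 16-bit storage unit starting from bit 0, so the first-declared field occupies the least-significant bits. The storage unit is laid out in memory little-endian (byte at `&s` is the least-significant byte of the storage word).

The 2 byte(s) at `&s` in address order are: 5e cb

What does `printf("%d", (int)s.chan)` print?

2910

[0]=0x5e [1]=0xcb (little-endian) → word 0xcb5e
chan:14 @ bit 0 → (0xcb5e>>0)&0x3fff = 0xb5e  ←
prio:2 @ bit 14 → (0xcb5e>>14)&0x3 = 0x3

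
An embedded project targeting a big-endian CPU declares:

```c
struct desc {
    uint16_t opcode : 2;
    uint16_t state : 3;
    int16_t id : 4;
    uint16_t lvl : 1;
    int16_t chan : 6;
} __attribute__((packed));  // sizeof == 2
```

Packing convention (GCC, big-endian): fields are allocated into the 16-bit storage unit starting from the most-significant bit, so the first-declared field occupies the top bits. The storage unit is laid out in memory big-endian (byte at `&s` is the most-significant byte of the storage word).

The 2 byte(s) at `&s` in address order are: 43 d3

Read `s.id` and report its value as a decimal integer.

[0]=0x43 [1]=0xd3 (big-endian) → word 0x43d3
opcode:2 @ bit 14 → (0x43d3>>14)&0x3 = 0x1
state:3 @ bit 11 → (0x43d3>>11)&0x7 = 0x0
id:4 @ bit 7 → (0x43d3>>7)&0xf = 0x7  ←
lvl:1 @ bit 6 → (0x43d3>>6)&0x1 = 0x1
chan:6 @ bit 0 → (0x43d3>>0)&0x3f = 0x13
id signed 4b, MSB=0: value = 7

7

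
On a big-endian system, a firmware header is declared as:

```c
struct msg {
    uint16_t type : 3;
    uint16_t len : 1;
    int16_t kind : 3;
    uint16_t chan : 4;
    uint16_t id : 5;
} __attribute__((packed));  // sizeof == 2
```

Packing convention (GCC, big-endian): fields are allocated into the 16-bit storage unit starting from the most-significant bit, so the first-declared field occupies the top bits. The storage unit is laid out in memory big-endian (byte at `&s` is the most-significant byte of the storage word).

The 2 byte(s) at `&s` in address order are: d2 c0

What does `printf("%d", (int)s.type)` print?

6

[0]=0xd2 [1]=0xc0 (big-endian) → word 0xd2c0
type:3 @ bit 13 → (0xd2c0>>13)&0x7 = 0x6  ←
len:1 @ bit 12 → (0xd2c0>>12)&0x1 = 0x1
kind:3 @ bit 9 → (0xd2c0>>9)&0x7 = 0x1
chan:4 @ bit 5 → (0xd2c0>>5)&0xf = 0x6
id:5 @ bit 0 → (0xd2c0>>0)&0x1f = 0x0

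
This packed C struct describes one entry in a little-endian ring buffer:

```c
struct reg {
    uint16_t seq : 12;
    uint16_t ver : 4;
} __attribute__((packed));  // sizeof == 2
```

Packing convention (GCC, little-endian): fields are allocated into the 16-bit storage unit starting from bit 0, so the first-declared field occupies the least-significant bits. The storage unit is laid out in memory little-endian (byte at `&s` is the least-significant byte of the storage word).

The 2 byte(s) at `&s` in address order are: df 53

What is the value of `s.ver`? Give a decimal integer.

5

[0]=0xdf [1]=0x53 (little-endian) → word 0x53df
seq:12 @ bit 0 → (0x53df>>0)&0xfff = 0x3df
ver:4 @ bit 12 → (0x53df>>12)&0xf = 0x5  ←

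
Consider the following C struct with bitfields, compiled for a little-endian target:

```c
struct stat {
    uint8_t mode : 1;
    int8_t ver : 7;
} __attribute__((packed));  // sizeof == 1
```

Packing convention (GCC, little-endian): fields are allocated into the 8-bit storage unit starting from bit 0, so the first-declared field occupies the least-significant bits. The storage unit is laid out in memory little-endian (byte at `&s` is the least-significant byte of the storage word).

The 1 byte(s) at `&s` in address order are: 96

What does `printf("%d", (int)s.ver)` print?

[0]=0x96 (little-endian) → word 0x96
mode [0+:1] = (word>>0) & 0x1 = 0
ver [1+:7] = (word>>1) & 0x7f = 75  ←
ver signed 7b, MSB=1: 75 - 128 = -53

-53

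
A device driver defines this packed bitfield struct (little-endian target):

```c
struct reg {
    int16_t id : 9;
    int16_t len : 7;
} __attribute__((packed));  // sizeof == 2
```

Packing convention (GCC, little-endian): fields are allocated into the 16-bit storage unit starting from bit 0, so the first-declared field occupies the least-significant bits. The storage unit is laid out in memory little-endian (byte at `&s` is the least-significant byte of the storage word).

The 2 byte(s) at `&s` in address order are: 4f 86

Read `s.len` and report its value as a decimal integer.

-61

[0]=0x4f [1]=0x86 (little-endian) → word 0x864f
id [0+:9] = (word>>0) & 0x1ff = 79
len [9+:7] = (word>>9) & 0x7f = 67  ←
len signed 7b, MSB=1: 67 - 128 = -61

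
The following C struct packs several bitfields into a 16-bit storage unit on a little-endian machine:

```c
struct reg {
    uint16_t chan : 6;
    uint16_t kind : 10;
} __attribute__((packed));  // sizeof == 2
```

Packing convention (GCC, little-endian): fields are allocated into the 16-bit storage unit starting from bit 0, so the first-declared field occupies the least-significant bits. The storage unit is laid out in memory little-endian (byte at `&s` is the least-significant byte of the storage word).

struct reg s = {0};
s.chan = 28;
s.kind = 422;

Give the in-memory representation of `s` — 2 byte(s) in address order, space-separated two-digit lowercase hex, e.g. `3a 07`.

chan:6 = 28 → 0x1c << 0 → word 0x001c
kind:10 = 422 → 0x1a6 << 6 → word 0x699c
word = 0x699c → little-endian bytes:
  [0]=0x9c  [1]=0x69

9c 69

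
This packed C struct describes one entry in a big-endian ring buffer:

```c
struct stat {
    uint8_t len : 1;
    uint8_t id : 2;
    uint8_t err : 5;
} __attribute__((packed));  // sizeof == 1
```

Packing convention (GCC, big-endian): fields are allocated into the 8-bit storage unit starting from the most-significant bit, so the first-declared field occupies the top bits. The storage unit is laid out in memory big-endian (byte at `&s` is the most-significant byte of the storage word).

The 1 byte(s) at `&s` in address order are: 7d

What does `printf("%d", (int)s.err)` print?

29

[0]=0x7d (big-endian) → word 0x7d
len [7+:1] = (word>>7) & 0x1 = 0
id [5+:2] = (word>>5) & 0x3 = 3
err [0+:5] = (word>>0) & 0x1f = 29  ←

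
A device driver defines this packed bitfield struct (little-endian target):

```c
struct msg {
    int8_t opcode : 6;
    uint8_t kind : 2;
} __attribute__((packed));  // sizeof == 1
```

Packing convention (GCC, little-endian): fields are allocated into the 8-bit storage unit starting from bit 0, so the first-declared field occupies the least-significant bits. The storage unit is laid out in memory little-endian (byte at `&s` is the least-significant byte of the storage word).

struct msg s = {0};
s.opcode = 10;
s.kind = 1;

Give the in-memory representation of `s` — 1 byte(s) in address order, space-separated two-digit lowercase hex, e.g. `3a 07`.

opcode:6 = 10 → 0xa << 0 → word 0x0a
kind:2 = 1 → 0x1 << 6 → word 0x4a
word = 0x4a → little-endian bytes:
  [0]=0x4a

4a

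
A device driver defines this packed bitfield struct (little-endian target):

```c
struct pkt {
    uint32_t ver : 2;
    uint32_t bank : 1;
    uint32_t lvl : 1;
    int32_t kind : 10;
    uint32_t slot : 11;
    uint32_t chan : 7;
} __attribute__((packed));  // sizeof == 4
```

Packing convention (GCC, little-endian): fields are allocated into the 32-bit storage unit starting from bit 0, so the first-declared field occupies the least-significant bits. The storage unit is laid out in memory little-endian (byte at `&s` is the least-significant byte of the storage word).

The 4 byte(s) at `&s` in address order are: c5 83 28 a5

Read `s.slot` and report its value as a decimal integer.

1186

[0]=0xc5 [1]=0x83 [2]=0x28 [3]=0xa5 (little-endian) → word 0xa52883c5
ver [0+:2] = (word>>0) & 0x3 = 1
bank [2+:1] = (word>>2) & 0x1 = 1
lvl [3+:1] = (word>>3) & 0x1 = 0
kind [4+:10] = (word>>4) & 0x3ff = 60
slot [14+:11] = (word>>14) & 0x7ff = 1186  ←
chan [25+:7] = (word>>25) & 0x7f = 82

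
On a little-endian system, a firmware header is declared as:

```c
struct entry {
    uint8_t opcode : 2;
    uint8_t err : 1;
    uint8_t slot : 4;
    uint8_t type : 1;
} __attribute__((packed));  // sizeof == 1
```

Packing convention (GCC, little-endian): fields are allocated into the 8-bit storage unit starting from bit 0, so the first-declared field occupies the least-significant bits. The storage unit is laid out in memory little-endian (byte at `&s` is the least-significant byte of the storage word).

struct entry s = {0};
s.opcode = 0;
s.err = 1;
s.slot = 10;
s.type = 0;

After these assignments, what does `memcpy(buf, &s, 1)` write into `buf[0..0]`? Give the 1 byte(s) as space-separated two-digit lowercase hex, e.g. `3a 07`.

54

opcode (2b) val=0 bits=0x0 at bit 0: 0x00
err (1b) val=1 bits=0x1 at bit 2: 0x04
slot (4b) val=10 bits=0xa at bit 3: 0x54
type (1b) val=0 bits=0x0 at bit 7: 0x54
word = 0x54 → little-endian bytes:
  [0]=0x54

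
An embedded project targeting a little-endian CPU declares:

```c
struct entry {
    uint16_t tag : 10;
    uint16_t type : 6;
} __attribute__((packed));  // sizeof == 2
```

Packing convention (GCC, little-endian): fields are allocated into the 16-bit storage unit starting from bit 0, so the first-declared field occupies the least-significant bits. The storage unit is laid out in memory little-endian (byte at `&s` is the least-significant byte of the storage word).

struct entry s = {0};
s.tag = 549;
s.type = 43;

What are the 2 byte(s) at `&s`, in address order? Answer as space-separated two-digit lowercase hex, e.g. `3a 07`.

[0+:10] tag=549 & 0x3ff = 0x225; word=0x0225
[10+:6] type=43 & 0x3f = 0x2b; word=0xae25
word = 0xae25 → little-endian bytes:
  [0]=0x25  [1]=0xae

25 ae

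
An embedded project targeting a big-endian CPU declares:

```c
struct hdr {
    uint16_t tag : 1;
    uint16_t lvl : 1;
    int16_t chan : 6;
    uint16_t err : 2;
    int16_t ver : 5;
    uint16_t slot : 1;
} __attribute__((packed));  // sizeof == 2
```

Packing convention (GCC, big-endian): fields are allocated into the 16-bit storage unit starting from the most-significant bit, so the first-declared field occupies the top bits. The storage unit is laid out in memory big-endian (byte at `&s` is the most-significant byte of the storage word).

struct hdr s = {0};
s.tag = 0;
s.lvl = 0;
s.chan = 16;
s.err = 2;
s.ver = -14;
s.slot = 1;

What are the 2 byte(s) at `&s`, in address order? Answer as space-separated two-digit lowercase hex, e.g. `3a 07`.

[15+:1] tag=0 & 0x1 = 0x0; word=0x0000
[14+:1] lvl=0 & 0x1 = 0x0; word=0x0000
[8+:6] chan=16 & 0x3f = 0x10; word=0x1000
[6+:2] err=2 & 0x3 = 0x2; word=0x1080
[1+:5] ver=-14 & 0x1f = 0x12; word=0x10a4
[0+:1] slot=1 & 0x1 = 0x1; word=0x10a5
word = 0x10a5 → big-endian bytes:
  [0]=0x10  [1]=0xa5

10 a5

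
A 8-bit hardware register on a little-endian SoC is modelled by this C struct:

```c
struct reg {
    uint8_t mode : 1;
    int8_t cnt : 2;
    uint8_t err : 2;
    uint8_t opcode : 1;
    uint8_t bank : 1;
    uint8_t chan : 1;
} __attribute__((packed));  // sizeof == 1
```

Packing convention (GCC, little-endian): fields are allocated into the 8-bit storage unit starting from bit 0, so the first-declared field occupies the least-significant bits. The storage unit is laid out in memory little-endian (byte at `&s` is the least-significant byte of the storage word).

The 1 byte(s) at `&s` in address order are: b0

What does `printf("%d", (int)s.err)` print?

2

[0]=0xb0 (little-endian) → word 0xb0
mode [0+:1] = (word>>0) & 0x1 = 0
cnt [1+:2] = (word>>1) & 0x3 = 0
err [3+:2] = (word>>3) & 0x3 = 2  ←
opcode [5+:1] = (word>>5) & 0x1 = 1
bank [6+:1] = (word>>6) & 0x1 = 0
chan [7+:1] = (word>>7) & 0x1 = 1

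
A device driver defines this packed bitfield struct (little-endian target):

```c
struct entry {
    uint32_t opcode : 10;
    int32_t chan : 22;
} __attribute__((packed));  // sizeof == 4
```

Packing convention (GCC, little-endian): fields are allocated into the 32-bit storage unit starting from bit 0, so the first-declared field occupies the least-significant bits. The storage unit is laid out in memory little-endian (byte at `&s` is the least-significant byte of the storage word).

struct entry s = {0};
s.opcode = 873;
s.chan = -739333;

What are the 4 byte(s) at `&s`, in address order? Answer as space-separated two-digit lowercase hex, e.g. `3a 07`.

opcode:10 = 873 → 0x369 << 0 → word 0x00000369
chan:22 = -739333 → 0x34b7fb << 10 → word 0xd2dfef69
word = 0xd2dfef69 → little-endian bytes:
  [0]=0x69  [1]=0xef  [2]=0xdf  [3]=0xd2

69 ef df d2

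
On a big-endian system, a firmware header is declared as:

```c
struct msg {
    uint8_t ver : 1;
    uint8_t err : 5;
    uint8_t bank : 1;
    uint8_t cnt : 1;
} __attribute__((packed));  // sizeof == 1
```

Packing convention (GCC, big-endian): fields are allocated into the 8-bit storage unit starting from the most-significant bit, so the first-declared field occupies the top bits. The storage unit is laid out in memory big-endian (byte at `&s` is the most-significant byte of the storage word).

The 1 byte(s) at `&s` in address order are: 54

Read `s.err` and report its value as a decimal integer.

21

[0]=0x54 (big-endian) → word 0x54
ver [7+:1] = (word>>7) & 0x1 = 0
err [2+:5] = (word>>2) & 0x1f = 21  ←
bank [1+:1] = (word>>1) & 0x1 = 0
cnt [0+:1] = (word>>0) & 0x1 = 0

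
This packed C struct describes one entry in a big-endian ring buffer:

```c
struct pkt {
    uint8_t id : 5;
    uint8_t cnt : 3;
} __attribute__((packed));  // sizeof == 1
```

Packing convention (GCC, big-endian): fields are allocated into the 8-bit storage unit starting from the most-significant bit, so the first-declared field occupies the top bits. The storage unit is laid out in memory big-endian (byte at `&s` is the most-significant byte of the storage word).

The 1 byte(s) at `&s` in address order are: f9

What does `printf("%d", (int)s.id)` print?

31

[0]=0xf9 (big-endian) → word 0xf9
id [3+:5] = (word>>3) & 0x1f = 31  ←
cnt [0+:3] = (word>>0) & 0x7 = 1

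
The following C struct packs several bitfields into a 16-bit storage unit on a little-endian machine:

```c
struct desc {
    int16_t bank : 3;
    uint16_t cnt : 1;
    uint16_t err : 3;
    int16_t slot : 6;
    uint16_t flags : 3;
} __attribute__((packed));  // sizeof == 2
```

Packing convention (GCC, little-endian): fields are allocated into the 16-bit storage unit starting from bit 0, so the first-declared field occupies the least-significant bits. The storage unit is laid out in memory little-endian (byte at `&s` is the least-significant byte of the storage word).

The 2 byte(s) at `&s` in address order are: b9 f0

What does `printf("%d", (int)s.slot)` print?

[0]=0xb9 [1]=0xf0 (little-endian) → word 0xf0b9
bank [0+:3] = (word>>0) & 0x7 = 1
cnt [3+:1] = (word>>3) & 0x1 = 1
err [4+:3] = (word>>4) & 0x7 = 3
slot [7+:6] = (word>>7) & 0x3f = 33  ←
flags [13+:3] = (word>>13) & 0x7 = 7
slot signed 6b, MSB=1: 33 - 64 = -31

-31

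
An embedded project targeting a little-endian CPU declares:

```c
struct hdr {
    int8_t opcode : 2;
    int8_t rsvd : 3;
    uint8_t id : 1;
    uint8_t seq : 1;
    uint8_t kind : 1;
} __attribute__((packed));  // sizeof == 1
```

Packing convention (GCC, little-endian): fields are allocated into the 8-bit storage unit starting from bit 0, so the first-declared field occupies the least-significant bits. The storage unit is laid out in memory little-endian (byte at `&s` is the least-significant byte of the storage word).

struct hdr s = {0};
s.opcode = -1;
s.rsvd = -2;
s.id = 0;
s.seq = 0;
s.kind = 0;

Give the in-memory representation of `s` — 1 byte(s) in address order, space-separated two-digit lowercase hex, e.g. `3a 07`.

[0+:2] opcode=-1 & 0x3 = 0x3; word=0x03
[2+:3] rsvd=-2 & 0x7 = 0x6; word=0x1b
[5+:1] id=0 & 0x1 = 0x0; word=0x1b
[6+:1] seq=0 & 0x1 = 0x0; word=0x1b
[7+:1] kind=0 & 0x1 = 0x0; word=0x1b
word = 0x1b → little-endian bytes:
  [0]=0x1b

1b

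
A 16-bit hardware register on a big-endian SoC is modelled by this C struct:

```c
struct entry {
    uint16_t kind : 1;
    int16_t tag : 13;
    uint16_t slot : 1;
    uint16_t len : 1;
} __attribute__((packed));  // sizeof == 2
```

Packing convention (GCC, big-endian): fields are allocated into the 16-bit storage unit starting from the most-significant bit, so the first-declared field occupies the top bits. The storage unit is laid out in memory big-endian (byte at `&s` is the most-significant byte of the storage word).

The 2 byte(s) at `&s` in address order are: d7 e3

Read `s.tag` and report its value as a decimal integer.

[0]=0xd7 [1]=0xe3 (big-endian) → word 0xd7e3
kind [15+:1] = (word>>15) & 0x1 = 1
tag [2+:13] = (word>>2) & 0x1fff = 5624  ←
slot [1+:1] = (word>>1) & 0x1 = 1
len [0+:1] = (word>>0) & 0x1 = 1
tag signed 13b, MSB=1: 5624 - 8192 = -2568

-2568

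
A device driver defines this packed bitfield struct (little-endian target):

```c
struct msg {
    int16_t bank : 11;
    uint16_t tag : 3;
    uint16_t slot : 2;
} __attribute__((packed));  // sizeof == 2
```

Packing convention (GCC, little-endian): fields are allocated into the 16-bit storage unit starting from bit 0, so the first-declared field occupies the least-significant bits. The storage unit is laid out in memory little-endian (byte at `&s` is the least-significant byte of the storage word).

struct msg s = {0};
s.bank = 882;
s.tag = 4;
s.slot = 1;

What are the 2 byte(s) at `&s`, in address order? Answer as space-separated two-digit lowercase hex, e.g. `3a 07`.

bank (11b) val=882 bits=0x372 at bit 0: 0x0372
tag (3b) val=4 bits=0x4 at bit 11: 0x2372
slot (2b) val=1 bits=0x1 at bit 14: 0x6372
word = 0x6372 → little-endian bytes:
  [0]=0x72  [1]=0x63

72 63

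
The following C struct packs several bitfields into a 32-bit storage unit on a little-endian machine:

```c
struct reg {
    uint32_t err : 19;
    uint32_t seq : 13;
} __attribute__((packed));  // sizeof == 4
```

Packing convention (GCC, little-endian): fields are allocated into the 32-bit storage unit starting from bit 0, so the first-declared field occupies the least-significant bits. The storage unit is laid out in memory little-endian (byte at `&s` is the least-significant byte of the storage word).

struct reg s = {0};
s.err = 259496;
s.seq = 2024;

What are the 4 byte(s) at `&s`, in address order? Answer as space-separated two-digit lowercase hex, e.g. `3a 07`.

err:19 = 259496 → 0x3f5a8 << 0 → word 0x0003f5a8
seq:13 = 2024 → 0x7e8 << 19 → word 0x3f43f5a8
word = 0x3f43f5a8 → little-endian bytes:
  [0]=0xa8  [1]=0xf5  [2]=0x43  [3]=0x3f

a8 f5 43 3f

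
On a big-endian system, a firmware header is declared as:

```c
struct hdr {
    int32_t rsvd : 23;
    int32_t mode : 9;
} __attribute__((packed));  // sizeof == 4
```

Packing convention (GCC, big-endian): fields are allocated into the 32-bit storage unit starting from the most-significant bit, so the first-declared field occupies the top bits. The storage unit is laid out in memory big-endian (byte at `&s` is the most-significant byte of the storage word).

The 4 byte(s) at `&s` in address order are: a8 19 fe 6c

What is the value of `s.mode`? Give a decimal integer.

108

[0]=0xa8 [1]=0x19 [2]=0xfe [3]=0x6c (big-endian) → word 0xa819fe6c
rsvd:23 @ bit 9 → (0xa819fe6c>>9)&0x7fffff = 0x540cff
mode:9 @ bit 0 → (0xa819fe6c>>0)&0x1ff = 0x6c  ←
mode signed 9b, MSB=0: value = 108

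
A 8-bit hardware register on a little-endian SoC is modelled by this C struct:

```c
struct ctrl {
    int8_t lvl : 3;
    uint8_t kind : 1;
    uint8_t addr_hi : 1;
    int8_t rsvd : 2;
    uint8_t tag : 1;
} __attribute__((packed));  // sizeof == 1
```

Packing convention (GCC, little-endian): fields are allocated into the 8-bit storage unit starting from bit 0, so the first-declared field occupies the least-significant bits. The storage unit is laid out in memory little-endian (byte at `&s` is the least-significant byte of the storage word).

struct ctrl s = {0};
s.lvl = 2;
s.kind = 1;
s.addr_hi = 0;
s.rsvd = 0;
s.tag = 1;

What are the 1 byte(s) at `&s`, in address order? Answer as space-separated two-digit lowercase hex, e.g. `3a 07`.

8a

lvl (3b) val=2 bits=0x2 at bit 0: 0x02
kind (1b) val=1 bits=0x1 at bit 3: 0x0a
addr_hi (1b) val=0 bits=0x0 at bit 4: 0x0a
rsvd (2b) val=0 bits=0x0 at bit 5: 0x0a
tag (1b) val=1 bits=0x1 at bit 7: 0x8a
word = 0x8a → little-endian bytes:
  [0]=0x8a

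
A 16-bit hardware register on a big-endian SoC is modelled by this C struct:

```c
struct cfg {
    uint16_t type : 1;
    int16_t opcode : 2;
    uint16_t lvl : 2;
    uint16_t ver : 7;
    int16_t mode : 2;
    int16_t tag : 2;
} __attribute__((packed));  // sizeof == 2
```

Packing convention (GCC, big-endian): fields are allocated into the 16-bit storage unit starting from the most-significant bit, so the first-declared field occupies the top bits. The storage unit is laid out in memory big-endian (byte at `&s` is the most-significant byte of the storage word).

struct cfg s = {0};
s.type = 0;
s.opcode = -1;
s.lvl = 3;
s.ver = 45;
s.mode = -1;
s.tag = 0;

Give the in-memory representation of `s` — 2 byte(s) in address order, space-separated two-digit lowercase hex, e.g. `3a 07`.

type (1b) val=0 bits=0x0 at bit 15: 0x0000
opcode (2b) val=-1 bits=0x3 at bit 13: 0x6000
lvl (2b) val=3 bits=0x3 at bit 11: 0x7800
ver (7b) val=45 bits=0x2d at bit 4: 0x7ad0
mode (2b) val=-1 bits=0x3 at bit 2: 0x7adc
tag (2b) val=0 bits=0x0 at bit 0: 0x7adc
word = 0x7adc → big-endian bytes:
  [0]=0x7a  [1]=0xdc

7a dc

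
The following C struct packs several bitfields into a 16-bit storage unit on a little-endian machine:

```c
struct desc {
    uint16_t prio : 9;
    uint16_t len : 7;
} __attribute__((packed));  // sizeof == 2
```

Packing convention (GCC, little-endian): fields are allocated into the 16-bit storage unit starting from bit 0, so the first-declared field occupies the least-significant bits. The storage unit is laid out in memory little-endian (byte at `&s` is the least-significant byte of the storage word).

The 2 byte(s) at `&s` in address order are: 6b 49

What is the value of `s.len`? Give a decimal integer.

[0]=0x6b [1]=0x49 (little-endian) → word 0x496b
prio:9 @ bit 0 → (0x496b>>0)&0x1ff = 0x16b
len:7 @ bit 9 → (0x496b>>9)&0x7f = 0x24  ←

36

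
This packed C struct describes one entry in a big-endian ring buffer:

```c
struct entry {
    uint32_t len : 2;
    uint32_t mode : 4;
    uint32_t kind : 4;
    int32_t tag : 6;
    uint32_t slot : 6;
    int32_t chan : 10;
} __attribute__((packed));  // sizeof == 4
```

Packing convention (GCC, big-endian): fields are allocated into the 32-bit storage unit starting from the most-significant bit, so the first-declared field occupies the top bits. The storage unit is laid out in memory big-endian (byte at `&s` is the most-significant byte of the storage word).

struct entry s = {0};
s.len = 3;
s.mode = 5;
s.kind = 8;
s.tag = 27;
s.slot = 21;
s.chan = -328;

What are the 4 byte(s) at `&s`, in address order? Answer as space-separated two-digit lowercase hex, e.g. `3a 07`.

d6 1b 56 b8

len (2b) val=3 bits=0x3 at bit 30: 0xc0000000
mode (4b) val=5 bits=0x5 at bit 26: 0xd4000000
kind (4b) val=8 bits=0x8 at bit 22: 0xd6000000
tag (6b) val=27 bits=0x1b at bit 16: 0xd61b0000
slot (6b) val=21 bits=0x15 at bit 10: 0xd61b5400
chan (10b) val=-328 bits=0x2b8 at bit 0: 0xd61b56b8
word = 0xd61b56b8 → big-endian bytes:
  [0]=0xd6  [1]=0x1b  [2]=0x56  [3]=0xb8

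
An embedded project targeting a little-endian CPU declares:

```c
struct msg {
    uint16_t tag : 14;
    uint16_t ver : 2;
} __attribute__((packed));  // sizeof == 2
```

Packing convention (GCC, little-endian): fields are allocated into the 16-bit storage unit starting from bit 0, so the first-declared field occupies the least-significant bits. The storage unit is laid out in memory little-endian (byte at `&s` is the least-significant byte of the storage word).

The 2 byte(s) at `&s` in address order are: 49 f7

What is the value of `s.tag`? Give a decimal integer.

[0]=0x49 [1]=0xf7 (little-endian) → word 0xf749
tag:14 @ bit 0 → (0xf749>>0)&0x3fff = 0x3749  ←
ver:2 @ bit 14 → (0xf749>>14)&0x3 = 0x3

14153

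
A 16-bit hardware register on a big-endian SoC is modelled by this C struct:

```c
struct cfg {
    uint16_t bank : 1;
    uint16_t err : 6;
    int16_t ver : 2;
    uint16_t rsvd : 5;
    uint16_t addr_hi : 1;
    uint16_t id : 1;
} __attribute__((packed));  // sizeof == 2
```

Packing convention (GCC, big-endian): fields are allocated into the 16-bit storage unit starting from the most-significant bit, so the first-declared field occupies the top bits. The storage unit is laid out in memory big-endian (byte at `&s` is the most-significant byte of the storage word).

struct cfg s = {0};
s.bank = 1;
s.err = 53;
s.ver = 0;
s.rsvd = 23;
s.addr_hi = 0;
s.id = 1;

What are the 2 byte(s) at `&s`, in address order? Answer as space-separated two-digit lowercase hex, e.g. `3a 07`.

[15+:1] bank=1 & 0x1 = 0x1; word=0x8000
[9+:6] err=53 & 0x3f = 0x35; word=0xea00
[7+:2] ver=0 & 0x3 = 0x0; word=0xea00
[2+:5] rsvd=23 & 0x1f = 0x17; word=0xea5c
[1+:1] addr_hi=0 & 0x1 = 0x0; word=0xea5c
[0+:1] id=1 & 0x1 = 0x1; word=0xea5d
word = 0xea5d → big-endian bytes:
  [0]=0xea  [1]=0x5d

ea 5d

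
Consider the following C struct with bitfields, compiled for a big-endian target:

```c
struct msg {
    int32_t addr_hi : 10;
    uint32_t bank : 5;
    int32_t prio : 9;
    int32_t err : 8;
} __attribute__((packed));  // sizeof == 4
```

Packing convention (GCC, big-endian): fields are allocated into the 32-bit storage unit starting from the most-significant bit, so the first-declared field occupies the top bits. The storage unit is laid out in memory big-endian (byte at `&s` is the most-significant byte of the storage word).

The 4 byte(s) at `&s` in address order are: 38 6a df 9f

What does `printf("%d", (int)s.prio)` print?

223

[0]=0x38 [1]=0x6a [2]=0xdf [3]=0x9f (big-endian) → word 0x386adf9f
addr_hi:10 @ bit 22 → (0x386adf9f>>22)&0x3ff = 0xe1
bank:5 @ bit 17 → (0x386adf9f>>17)&0x1f = 0x15
prio:9 @ bit 8 → (0x386adf9f>>8)&0x1ff = 0xdf  ←
err:8 @ bit 0 → (0x386adf9f>>0)&0xff = 0x9f
prio signed 9b, MSB=0: value = 223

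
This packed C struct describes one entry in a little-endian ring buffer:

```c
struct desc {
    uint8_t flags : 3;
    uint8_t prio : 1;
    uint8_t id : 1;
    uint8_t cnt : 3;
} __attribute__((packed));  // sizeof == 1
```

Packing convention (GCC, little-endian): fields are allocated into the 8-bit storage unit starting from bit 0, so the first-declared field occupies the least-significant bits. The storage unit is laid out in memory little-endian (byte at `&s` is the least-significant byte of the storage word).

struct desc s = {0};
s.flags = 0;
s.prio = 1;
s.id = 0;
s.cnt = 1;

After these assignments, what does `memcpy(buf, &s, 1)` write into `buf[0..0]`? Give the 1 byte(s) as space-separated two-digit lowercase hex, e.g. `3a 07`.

[0+:3] flags=0 & 0x7 = 0x0; word=0x00
[3+:1] prio=1 & 0x1 = 0x1; word=0x08
[4+:1] id=0 & 0x1 = 0x0; word=0x08
[5+:3] cnt=1 & 0x7 = 0x1; word=0x28
word = 0x28 → little-endian bytes:
  [0]=0x28

28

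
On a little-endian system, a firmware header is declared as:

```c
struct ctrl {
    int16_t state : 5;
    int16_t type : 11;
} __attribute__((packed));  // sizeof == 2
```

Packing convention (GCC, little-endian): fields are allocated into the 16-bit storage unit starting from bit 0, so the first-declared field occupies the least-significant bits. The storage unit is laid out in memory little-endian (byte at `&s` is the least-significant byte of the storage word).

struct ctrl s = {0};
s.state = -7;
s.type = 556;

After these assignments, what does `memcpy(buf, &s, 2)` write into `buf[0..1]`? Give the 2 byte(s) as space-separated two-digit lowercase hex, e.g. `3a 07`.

99 45

state (5b) val=-7 bits=0x19 at bit 0: 0x0019
type (11b) val=556 bits=0x22c at bit 5: 0x4599
word = 0x4599 → little-endian bytes:
  [0]=0x99  [1]=0x45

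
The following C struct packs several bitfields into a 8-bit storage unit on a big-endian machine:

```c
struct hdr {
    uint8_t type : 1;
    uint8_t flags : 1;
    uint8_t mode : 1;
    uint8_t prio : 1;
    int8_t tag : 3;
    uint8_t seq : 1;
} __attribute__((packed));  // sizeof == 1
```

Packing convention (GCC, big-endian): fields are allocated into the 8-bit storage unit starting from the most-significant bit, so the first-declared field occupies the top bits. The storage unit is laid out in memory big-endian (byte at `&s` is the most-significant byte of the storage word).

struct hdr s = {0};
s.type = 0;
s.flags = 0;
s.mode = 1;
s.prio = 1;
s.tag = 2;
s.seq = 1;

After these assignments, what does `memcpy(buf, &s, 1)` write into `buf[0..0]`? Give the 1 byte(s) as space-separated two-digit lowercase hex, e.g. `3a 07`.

[7+:1] type=0 & 0x1 = 0x0; word=0x00
[6+:1] flags=0 & 0x1 = 0x0; word=0x00
[5+:1] mode=1 & 0x1 = 0x1; word=0x20
[4+:1] prio=1 & 0x1 = 0x1; word=0x30
[1+:3] tag=2 & 0x7 = 0x2; word=0x34
[0+:1] seq=1 & 0x1 = 0x1; word=0x35
word = 0x35 → big-endian bytes:
  [0]=0x35

35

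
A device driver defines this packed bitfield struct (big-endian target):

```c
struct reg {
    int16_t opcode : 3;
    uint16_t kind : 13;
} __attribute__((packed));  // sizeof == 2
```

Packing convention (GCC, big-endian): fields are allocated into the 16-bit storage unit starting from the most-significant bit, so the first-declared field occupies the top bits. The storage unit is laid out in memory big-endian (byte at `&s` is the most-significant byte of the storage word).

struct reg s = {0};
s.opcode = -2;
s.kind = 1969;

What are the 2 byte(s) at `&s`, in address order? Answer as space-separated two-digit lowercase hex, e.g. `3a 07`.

[13+:3] opcode=-2 & 0x7 = 0x6; word=0xc000
[0+:13] kind=1969 & 0x1fff = 0x7b1; word=0xc7b1
word = 0xc7b1 → big-endian bytes:
  [0]=0xc7  [1]=0xb1

c7 b1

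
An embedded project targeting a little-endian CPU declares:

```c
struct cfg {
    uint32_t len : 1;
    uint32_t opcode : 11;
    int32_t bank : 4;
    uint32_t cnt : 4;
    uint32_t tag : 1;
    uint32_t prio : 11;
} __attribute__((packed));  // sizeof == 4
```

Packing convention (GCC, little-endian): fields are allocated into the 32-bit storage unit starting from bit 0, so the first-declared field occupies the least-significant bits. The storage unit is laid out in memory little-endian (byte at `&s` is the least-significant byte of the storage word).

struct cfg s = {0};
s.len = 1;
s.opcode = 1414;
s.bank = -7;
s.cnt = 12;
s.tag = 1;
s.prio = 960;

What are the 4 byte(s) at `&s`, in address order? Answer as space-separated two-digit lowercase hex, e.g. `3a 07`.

len (1b) val=1 bits=0x1 at bit 0: 0x00000001
opcode (11b) val=1414 bits=0x586 at bit 1: 0x00000b0d
bank (4b) val=-7 bits=0x9 at bit 12: 0x00009b0d
cnt (4b) val=12 bits=0xc at bit 16: 0x000c9b0d
tag (1b) val=1 bits=0x1 at bit 20: 0x001c9b0d
prio (11b) val=960 bits=0x3c0 at bit 21: 0x781c9b0d
word = 0x781c9b0d → little-endian bytes:
  [0]=0x0d  [1]=0x9b  [2]=0x1c  [3]=0x78

0d 9b 1c 78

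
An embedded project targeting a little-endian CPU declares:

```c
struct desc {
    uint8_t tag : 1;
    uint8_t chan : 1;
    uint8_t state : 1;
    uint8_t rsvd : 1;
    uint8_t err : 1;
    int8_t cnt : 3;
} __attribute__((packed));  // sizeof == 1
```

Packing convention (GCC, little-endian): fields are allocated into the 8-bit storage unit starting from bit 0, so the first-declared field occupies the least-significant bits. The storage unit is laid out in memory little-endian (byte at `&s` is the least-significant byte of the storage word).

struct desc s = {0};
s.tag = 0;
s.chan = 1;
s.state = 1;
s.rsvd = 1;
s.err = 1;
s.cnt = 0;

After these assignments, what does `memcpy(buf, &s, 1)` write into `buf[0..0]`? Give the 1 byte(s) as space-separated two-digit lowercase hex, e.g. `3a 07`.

1e

tag (1b) val=0 bits=0x0 at bit 0: 0x00
chan (1b) val=1 bits=0x1 at bit 1: 0x02
state (1b) val=1 bits=0x1 at bit 2: 0x06
rsvd (1b) val=1 bits=0x1 at bit 3: 0x0e
err (1b) val=1 bits=0x1 at bit 4: 0x1e
cnt (3b) val=0 bits=0x0 at bit 5: 0x1e
word = 0x1e → little-endian bytes:
  [0]=0x1e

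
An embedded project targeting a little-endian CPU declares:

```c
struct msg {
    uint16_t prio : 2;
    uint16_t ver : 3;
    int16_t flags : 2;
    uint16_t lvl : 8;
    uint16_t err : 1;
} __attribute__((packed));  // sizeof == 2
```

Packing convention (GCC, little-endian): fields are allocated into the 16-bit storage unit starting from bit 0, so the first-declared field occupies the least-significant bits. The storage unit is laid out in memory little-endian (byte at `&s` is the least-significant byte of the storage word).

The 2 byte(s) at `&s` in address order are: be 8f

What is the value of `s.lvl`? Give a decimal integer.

31

[0]=0xbe [1]=0x8f (little-endian) → word 0x8fbe
prio [0+:2] = (word>>0) & 0x3 = 2
ver [2+:3] = (word>>2) & 0x7 = 7
flags [5+:2] = (word>>5) & 0x3 = 1
lvl [7+:8] = (word>>7) & 0xff = 31  ←
err [15+:1] = (word>>15) & 0x1 = 1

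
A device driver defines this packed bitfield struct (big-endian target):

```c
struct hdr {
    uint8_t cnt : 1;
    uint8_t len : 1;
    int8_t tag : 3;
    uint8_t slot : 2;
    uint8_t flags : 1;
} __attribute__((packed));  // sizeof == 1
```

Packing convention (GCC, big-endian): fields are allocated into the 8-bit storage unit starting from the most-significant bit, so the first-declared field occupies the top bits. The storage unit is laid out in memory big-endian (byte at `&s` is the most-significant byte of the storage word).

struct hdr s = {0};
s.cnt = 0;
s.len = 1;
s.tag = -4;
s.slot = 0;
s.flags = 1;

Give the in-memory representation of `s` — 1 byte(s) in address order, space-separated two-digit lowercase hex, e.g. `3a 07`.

61

[7+:1] cnt=0 & 0x1 = 0x0; word=0x00
[6+:1] len=1 & 0x1 = 0x1; word=0x40
[3+:3] tag=-4 & 0x7 = 0x4; word=0x60
[1+:2] slot=0 & 0x3 = 0x0; word=0x60
[0+:1] flags=1 & 0x1 = 0x1; word=0x61
word = 0x61 → big-endian bytes:
  [0]=0x61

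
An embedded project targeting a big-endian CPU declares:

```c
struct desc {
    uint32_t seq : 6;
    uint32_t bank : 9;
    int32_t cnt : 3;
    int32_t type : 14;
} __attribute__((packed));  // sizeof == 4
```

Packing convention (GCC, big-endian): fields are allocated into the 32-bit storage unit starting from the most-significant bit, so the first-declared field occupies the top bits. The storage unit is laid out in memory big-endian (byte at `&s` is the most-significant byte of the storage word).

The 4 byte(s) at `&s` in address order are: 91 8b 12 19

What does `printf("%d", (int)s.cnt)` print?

-4

[0]=0x91 [1]=0x8b [2]=0x12 [3]=0x19 (big-endian) → word 0x918b1219
seq:6 @ bit 26 → (0x918b1219>>26)&0x3f = 0x24
bank:9 @ bit 17 → (0x918b1219>>17)&0x1ff = 0xc5
cnt:3 @ bit 14 → (0x918b1219>>14)&0x7 = 0x4  ←
type:14 @ bit 0 → (0x918b1219>>0)&0x3fff = 0x1219
cnt signed 3b, MSB=1: 4 - 8 = -4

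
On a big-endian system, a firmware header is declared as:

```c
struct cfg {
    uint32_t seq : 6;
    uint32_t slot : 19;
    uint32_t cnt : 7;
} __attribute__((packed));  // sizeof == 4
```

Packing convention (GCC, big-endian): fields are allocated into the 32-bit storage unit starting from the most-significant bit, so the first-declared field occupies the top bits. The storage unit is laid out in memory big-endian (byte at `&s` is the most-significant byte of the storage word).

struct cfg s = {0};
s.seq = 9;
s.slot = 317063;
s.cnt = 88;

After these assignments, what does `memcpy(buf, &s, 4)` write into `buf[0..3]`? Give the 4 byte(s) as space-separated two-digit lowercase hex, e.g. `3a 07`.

26 6b 43 d8

[26+:6] seq=9 & 0x3f = 0x9; word=0x24000000
[7+:19] slot=317063 & 0x7ffff = 0x4d687; word=0x266b4380
[0+:7] cnt=88 & 0x7f = 0x58; word=0x266b43d8
word = 0x266b43d8 → big-endian bytes:
  [0]=0x26  [1]=0x6b  [2]=0x43  [3]=0xd8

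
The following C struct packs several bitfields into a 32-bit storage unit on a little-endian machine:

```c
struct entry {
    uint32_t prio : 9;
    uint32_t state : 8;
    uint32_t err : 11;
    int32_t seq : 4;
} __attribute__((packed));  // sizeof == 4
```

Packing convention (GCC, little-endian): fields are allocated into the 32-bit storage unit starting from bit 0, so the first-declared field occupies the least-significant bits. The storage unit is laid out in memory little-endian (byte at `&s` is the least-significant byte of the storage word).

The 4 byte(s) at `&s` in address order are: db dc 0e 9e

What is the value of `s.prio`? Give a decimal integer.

[0]=0xdb [1]=0xdc [2]=0x0e [3]=0x9e (little-endian) → word 0x9e0edcdb
prio [0+:9] = (word>>0) & 0x1ff = 219  ←
state [9+:8] = (word>>9) & 0xff = 110
err [17+:11] = (word>>17) & 0x7ff = 1799
seq [28+:4] = (word>>28) & 0xf = 9

219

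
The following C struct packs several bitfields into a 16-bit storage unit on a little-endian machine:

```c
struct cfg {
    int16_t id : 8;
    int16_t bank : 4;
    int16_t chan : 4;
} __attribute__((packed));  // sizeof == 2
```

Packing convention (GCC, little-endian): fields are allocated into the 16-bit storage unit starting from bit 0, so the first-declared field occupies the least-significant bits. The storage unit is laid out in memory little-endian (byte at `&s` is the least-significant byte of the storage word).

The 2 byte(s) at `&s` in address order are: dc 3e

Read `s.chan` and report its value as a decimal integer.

3

[0]=0xdc [1]=0x3e (little-endian) → word 0x3edc
id:8 @ bit 0 → (0x3edc>>0)&0xff = 0xdc
bank:4 @ bit 8 → (0x3edc>>8)&0xf = 0xe
chan:4 @ bit 12 → (0x3edc>>12)&0xf = 0x3  ←
chan signed 4b, MSB=0: value = 3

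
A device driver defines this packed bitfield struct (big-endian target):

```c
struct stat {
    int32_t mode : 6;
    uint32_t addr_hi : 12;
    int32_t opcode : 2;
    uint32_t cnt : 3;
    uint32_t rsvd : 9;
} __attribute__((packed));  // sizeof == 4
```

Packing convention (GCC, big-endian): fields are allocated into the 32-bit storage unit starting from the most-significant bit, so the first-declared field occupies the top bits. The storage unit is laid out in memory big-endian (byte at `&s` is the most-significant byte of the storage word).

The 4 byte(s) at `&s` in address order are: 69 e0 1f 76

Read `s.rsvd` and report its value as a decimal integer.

374

[0]=0x69 [1]=0xe0 [2]=0x1f [3]=0x76 (big-endian) → word 0x69e01f76
mode [26+:6] = (word>>26) & 0x3f = 26
addr_hi [14+:12] = (word>>14) & 0xfff = 1920
opcode [12+:2] = (word>>12) & 0x3 = 1
cnt [9+:3] = (word>>9) & 0x7 = 7
rsvd [0+:9] = (word>>0) & 0x1ff = 374  ←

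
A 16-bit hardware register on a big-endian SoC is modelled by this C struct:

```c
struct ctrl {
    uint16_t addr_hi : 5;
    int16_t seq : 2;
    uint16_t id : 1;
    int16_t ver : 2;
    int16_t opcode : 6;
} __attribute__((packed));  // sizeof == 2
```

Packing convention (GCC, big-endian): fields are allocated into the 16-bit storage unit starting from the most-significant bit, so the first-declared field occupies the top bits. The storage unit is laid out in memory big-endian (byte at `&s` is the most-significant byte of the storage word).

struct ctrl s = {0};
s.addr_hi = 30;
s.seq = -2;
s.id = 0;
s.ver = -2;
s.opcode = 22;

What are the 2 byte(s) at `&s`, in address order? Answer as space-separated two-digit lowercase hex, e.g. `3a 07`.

f4 96

addr_hi (5b) val=30 bits=0x1e at bit 11: 0xf000
seq (2b) val=-2 bits=0x2 at bit 9: 0xf400
id (1b) val=0 bits=0x0 at bit 8: 0xf400
ver (2b) val=-2 bits=0x2 at bit 6: 0xf480
opcode (6b) val=22 bits=0x16 at bit 0: 0xf496
word = 0xf496 → big-endian bytes:
  [0]=0xf4  [1]=0x96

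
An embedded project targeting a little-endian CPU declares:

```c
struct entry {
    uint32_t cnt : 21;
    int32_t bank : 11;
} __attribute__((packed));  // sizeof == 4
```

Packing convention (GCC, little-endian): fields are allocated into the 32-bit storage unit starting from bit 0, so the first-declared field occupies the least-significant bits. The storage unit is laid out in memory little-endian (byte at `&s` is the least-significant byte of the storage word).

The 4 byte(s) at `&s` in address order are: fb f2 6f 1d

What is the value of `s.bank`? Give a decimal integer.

235

[0]=0xfb [1]=0xf2 [2]=0x6f [3]=0x1d (little-endian) → word 0x1d6ff2fb
cnt:21 @ bit 0 → (0x1d6ff2fb>>0)&0x1fffff = 0xff2fb
bank:11 @ bit 21 → (0x1d6ff2fb>>21)&0x7ff = 0xeb  ←
bank signed 11b, MSB=0: value = 235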